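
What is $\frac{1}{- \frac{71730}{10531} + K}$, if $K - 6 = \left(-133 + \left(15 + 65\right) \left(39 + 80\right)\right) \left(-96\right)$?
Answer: $- \frac{10531}{9490040256} \approx -1.1097 \cdot 10^{-6}$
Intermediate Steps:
$K = -901146$ ($K = 6 + \left(-133 + \left(15 + 65\right) \left(39 + 80\right)\right) \left(-96\right) = 6 + \left(-133 + 80 \cdot 119\right) \left(-96\right) = 6 + \left(-133 + 9520\right) \left(-96\right) = 6 + 9387 \left(-96\right) = 6 - 901152 = -901146$)
$\frac{1}{- \frac{71730}{10531} + K} = \frac{1}{- \frac{71730}{10531} - 901146} = \frac{1}{- \frac{9490040256}{10531}} = - \frac{10531}{9490040256}$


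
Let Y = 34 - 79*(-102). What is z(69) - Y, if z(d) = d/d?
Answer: -8091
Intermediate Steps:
Y = 8092 (Y = 34 + 8058 = 8092)
z(d) = 1
z(69) - Y = 1 - 1*8092 = 1 - 8092 = -8091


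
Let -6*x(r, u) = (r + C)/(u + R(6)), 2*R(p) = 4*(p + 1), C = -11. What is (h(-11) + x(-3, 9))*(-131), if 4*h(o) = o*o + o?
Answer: -498979/138 ≈ -3615.8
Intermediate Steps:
R(p) = 2 + 2*p (R(p) = (4*(p + 1))/2 = (4*(1 + p))/2 = (4 + 4*p)/2 = 2 + 2*p)
h(o) = o/4 + o²/4 (h(o) = (o*o + o)/4 = (o² + o)/4 = (o + o²)/4 = o/4 + o²/4)
x(r, u) = -(-11 + r)/(6*(14 + u)) (x(r, u) = -(r - 11)/(6*(u + (2 + 2*6))) = -(-11 + r)/(6*(u + (2 + 12))) = -(-11 + r)/(6*(u + 14)) = -(-11 + r)/(6*(14 + u)))
(h(-11) + x(-3, 9))*(-131) = ((¼)*(-11)*(1 - 11) + (11 - 1*(-3))/(6*(14 + 9)))*(-131) = ((¼)*(-11)*(-10) + (⅙)*(11 + 3)/23)*(-131) = (55/2 + (⅙)*(1/23)*14)*(-131) = (55/2 + 7/69)*(-131) = (3809/138)*(-131) = -498979/138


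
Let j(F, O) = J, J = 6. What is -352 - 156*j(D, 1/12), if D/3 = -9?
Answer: -1288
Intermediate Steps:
D = -27 (D = 3*(-9) = -27)
j(F, O) = 6
-352 - 156*j(D, 1/12) = -352 - 156*6 = -352 - 936 = -1288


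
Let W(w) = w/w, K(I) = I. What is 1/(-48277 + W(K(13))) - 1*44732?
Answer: -2159482033/48276 ≈ -44732.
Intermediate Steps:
W(w) = 1
1/(-48277 + W(K(13))) - 1*44732 = 1/(-48277 + 1) - 1*44732 = 1/(-48276) - 44732 = -1/48276 - 44732 = -2159482033/48276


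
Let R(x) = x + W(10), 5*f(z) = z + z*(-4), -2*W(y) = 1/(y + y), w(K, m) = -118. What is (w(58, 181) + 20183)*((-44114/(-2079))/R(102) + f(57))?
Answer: -826275789049/1211463 ≈ -6.8205e+5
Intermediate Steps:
W(y) = -1/(4*y) (W(y) = -1/(2*(y + y)) = -1/(2*y)/2 = -1/(4*y))
f(z) = -3*z/5 (f(z) = (z + z*(-4))/5 = (z - 4*z)/5 = (-3*z)/5 = -3*z/5)
R(x) = -1/40 + x (R(x) = x - 1/4/10 = x - 1/4*1/10 = x - 1/40 = -1/40 + x)
(w(58, 181) + 20183)*((-44114/(-2079))/R(102) + f(57)) = (-118 + 20183)*((-44114/(-2079))/(-1/40 + 102) - 3/5*57) = 20065*((-44114*(-1/2079))/(4079/40) - 171/5) = 20065*((6302/297)*(40/4079) - 171/5) = 20065*(252080/1211463 - 171/5) = 20065*(-205899773/6057315) = -826275789049/1211463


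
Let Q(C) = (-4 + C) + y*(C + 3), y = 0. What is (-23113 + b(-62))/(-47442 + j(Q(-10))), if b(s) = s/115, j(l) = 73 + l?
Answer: 2658057/5449045 ≈ 0.48780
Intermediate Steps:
Q(C) = -4 + C (Q(C) = (-4 + C) + 0*(C + 3) = (-4 + C) + 0*(3 + C) = (-4 + C) + 0 = -4 + C)
b(s) = s/115 (b(s) = s*(1/115) = s/115)
(-23113 + b(-62))/(-47442 + j(Q(-10))) = (-23113 + (1/115)*(-62))/(-47442 + (73 + (-4 - 10))) = (-23113 - 62/115)/(-47442 + (73 - 14)) = -2658057/(115*(-47442 + 59)) = -2658057/115/(-47383) = -2658057/115*(-1/47383) = 2658057/5449045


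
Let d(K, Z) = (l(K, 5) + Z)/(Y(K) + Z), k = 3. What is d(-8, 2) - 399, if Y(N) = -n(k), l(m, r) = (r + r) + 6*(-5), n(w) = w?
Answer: -381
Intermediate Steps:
l(m, r) = -30 + 2*r (l(m, r) = 2*r - 30 = -30 + 2*r)
Y(N) = -3 (Y(N) = -1*3 = -3)
d(K, Z) = (-20 + Z)/(-3 + Z) (d(K, Z) = ((-30 + 2*5) + Z)/(-3 + Z) = ((-30 + 10) + Z)/(-3 + Z) = (-20 + Z)/(-3 + Z))
d(-8, 2) - 399 = (-20 + 2)/(-3 + 2) - 399 = -18/(-1) - 399 = -1*(-18) - 399 = 18 - 399 = -381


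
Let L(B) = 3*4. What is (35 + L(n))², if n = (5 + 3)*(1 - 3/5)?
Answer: 2209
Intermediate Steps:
n = 16/5 (n = 8*(1 - 3*⅕) = 8*(1 - ⅗) = 8*(⅖) = 16/5 ≈ 3.2000)
L(B) = 12
(35 + L(n))² = (35 + 12)² = 47² = 2209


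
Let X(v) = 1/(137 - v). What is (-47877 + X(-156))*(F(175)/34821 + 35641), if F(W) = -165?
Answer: -5803157081494720/3400851 ≈ -1.7064e+9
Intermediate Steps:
(-47877 + X(-156))*(F(175)/34821 + 35641) = (-47877 - 1/(-137 - 156))*(-165/34821 + 35641) = (-47877 - 1/(-293))*(-165*1/34821 + 35641) = (-47877 - 1*(-1/293))*(-55/11607 + 35641) = (-47877 + 1/293)*(413685032/11607) = -14027960/293*413685032/11607 = -5803157081494720/3400851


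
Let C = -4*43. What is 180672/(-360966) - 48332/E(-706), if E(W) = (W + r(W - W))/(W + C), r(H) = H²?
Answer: -1276491566964/21236833 ≈ -60107.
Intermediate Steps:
C = -172
E(W) = W/(-172 + W) (E(W) = (W + (W - W)²)/(W - 172) = (W + 0²)/(-172 + W) = (W + 0)/(-172 + W) = W/(-172 + W))
180672/(-360966) - 48332/E(-706) = 180672/(-360966) - 48332/((-706/(-172 - 706))) = 180672*(-1/360966) - 48332/((-706/(-878))) = -30112/60161 - 48332/((-706*(-1/878))) = -30112/60161 - 48332/353/439 = -30112/60161 - 48332*439/353 = -30112/60161 - 21217748/353 = -1276491566964/21236833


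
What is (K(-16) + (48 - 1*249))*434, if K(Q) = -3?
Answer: -88536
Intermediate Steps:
(K(-16) + (48 - 1*249))*434 = (-3 + (48 - 1*249))*434 = (-3 + (48 - 249))*434 = (-3 - 201)*434 = -204*434 = -88536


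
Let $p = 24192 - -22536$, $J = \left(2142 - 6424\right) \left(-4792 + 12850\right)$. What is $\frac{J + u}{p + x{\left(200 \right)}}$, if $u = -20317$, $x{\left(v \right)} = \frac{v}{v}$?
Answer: $- \frac{34524673}{46729} \approx -738.83$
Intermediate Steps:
$x{\left(v \right)} = 1$
$J = -34504356$ ($J = \left(-4282\right) 8058 = -34504356$)
$p = 46728$ ($p = 24192 + 22536 = 46728$)
$\frac{J + u}{p + x{\left(200 \right)}} = \frac{-34504356 - 20317}{46728 + 1} = - \frac{34524673}{46729}$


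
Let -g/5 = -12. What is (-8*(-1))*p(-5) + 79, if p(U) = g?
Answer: 559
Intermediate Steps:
g = 60 (g = -5*(-12) = 60)
p(U) = 60
(-8*(-1))*p(-5) + 79 = -8*(-1)*60 + 79 = 8*60 + 79 = 480 + 79 = 559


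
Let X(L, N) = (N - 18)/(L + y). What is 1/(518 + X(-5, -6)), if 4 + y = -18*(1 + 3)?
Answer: 27/13994 ≈ 0.0019294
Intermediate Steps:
y = -76 (y = -4 - 18*(1 + 3) = -4 - 18*4 = -4 - 72 = -76)
X(L, N) = (-18 + N)/(-76 + L) (X(L, N) = (N - 18)/(L - 76) = (-18 + N)/(-76 + L))
1/(518 + X(-5, -6)) = 1/(518 + (-18 - 6)/(-76 - 5)) = 1/(518 - 24/(-81)) = 1/(518 - 1/81*(-24)) = 1/(518 + 8/27) = 1/(13994/27) = 27/13994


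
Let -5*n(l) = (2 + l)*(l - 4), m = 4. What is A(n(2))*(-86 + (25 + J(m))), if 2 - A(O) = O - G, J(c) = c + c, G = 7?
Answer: -1961/5 ≈ -392.20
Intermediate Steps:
J(c) = 2*c
n(l) = -(-4 + l)*(2 + l)/5 (n(l) = -(2 + l)*(l - 4)/5 = -(2 + l)*(-4 + l)/5 = -(-4 + l)*(2 + l)/5)
A(O) = 9 - O (A(O) = 2 - (O - 1*7) = 2 - (O - 7) = 2 - (-7 + O) = 2 + (7 - O) = 9 - O)
A(n(2))*(-86 + (25 + J(m))) = (9 - (8/5 - ⅕*2² + (⅖)*2))*(-86 + (25 + 2*4)) = (9 - (8/5 - ⅕*4 + ⅘))*(-86 + (25 + 8)) = (9 - (8/5 - ⅘ + ⅘))*(-86 + 33) = (9 - 1*8/5)*(-53) = (9 - 8/5)*(-53) = (37/5)*(-53) = -1961/5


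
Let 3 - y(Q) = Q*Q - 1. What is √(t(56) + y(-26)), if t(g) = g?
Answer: 2*I*√154 ≈ 24.819*I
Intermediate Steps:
y(Q) = 4 - Q² (y(Q) = 3 - (Q*Q - 1) = 3 - (Q² - 1) = 3 - (-1 + Q²) = 3 + (1 - Q²) = 4 - Q²)
√(t(56) + y(-26)) = √(56 + (4 - 1*(-26)²)) = √(56 + (4 - 1*676)) = √(56 + (4 - 676)) = √(56 - 672) = √(-616) = 2*I*√154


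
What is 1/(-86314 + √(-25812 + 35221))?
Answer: -1/86217 ≈ -1.1599e-5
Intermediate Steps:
1/(-86314 + √(-25812 + 35221)) = 1/(-86314 + √9409) = 1/(-86314 + 97) = 1/(-86217) = -1/86217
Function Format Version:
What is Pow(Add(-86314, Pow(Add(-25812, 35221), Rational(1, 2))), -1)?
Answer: Rational(-1, 86217) ≈ -1.1599e-5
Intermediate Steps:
Pow(Add(-86314, Pow(Add(-25812, 35221), Rational(1, 2))), -1) = Pow(Add(-86314, Pow(9409, Rational(1, 2))), -1) = Pow(Add(-86314, 97), -1) = Pow(-86217, -1) = Rational(-1, 86217)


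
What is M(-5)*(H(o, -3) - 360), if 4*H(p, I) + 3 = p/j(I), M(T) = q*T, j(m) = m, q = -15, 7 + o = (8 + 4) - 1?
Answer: -108325/4 ≈ -27081.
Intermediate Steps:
o = 4 (o = -7 + ((8 + 4) - 1) = -7 + (12 - 1) = -7 + 11 = 4)
M(T) = -15*T
H(p, I) = -3/4 + p/(4*I) (H(p, I) = -3/4 + (p/I)/4 = -3/4 + p/(4*I))
M(-5)*(H(o, -3) - 360) = (-15*(-5))*((1/4)*(4 - 3*(-3))/(-3) - 360) = 75*((1/4)*(-1/3)*(4 + 9) - 360) = 75*((1/4)*(-1/3)*13 - 360) = 75*(-13/12 - 360) = 75*(-4333/12) = -108325/4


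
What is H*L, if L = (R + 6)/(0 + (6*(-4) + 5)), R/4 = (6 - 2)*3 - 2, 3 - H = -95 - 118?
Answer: -9936/19 ≈ -522.95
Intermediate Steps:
H = 216 (H = 3 - (-95 - 118) = 3 - 1*(-213) = 3 + 213 = 216)
R = 40 (R = 4*((6 - 2)*3 - 2) = 4*(4*3 - 2) = 4*(12 - 2) = 4*10 = 40)
L = -46/19 (L = (40 + 6)/(0 + (6*(-4) + 5)) = 46/(0 + (-24 + 5)) = 46/(0 - 19) = 46/(-19) = 46*(-1/19) = -46/19 ≈ -2.4211)
H*L = 216*(-46/19) = -9936/19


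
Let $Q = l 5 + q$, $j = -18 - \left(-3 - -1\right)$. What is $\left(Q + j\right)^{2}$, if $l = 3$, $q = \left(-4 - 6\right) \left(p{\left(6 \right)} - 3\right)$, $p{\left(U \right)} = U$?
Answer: $961$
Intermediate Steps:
$j = -16$ ($j = -18 - \left(-3 + 1\right) = -18 - -2 = -18 + 2 = -16$)
$q = -30$ ($q = \left(-4 - 6\right) \left(6 - 3\right) = \left(-4 - 6\right) 3 = \left(-10\right) 3 = -30$)
$Q = -15$ ($Q = 3 \cdot 5 - 30 = 15 - 30 = -15$)
$\left(Q + j\right)^{2} = \left(-15 - 16\right)^{2} = \left(-31\right)^{2} = 961$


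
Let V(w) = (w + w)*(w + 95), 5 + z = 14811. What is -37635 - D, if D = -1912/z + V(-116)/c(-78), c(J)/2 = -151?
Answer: -42052219591/1117853 ≈ -37619.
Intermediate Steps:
c(J) = -302 (c(J) = 2*(-151) = -302)
z = 14806 (z = -5 + 14811 = 14806)
V(w) = 2*w*(95 + w) (V(w) = (2*w)*(95 + w) = 2*w*(95 + w))
D = -18178064/1117853 (D = -1912/14806 + (2*(-116)*(95 - 116))/(-302) = -1912*1/14806 + (2*(-116)*(-21))*(-1/302) = -956/7403 + 4872*(-1/302) = -956/7403 - 2436/151 = -18178064/1117853 ≈ -16.262)
-37635 - D = -37635 - 1*(-18178064/1117853) = -37635 + 18178064/1117853 = -42052219591/1117853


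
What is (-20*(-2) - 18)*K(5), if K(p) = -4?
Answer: -88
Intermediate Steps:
(-20*(-2) - 18)*K(5) = (-20*(-2) - 18)*(-4) = (40 - 18)*(-4) = 22*(-4) = -88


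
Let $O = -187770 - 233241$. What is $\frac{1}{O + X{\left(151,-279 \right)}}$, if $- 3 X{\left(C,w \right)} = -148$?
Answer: $- \frac{3}{1262885} \approx -2.3755 \cdot 10^{-6}$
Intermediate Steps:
$X{\left(C,w \right)} = \frac{148}{3}$ ($X{\left(C,w \right)} = \left(- \frac{1}{3}\right) \left(-148\right) = \frac{148}{3}$)
$O = -421011$ ($O = -187770 - 233241 = -421011$)
$\frac{1}{O + X{\left(151,-279 \right)}} = \frac{1}{-421011 + \frac{148}{3}} = \frac{1}{- \frac{1262885}{3}} = - \frac{3}{1262885}$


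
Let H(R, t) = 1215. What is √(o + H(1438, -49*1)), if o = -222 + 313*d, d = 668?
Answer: √210077 ≈ 458.34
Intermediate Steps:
o = 208862 (o = -222 + 313*668 = -222 + 209084 = 208862)
√(o + H(1438, -49*1)) = √(208862 + 1215) = √210077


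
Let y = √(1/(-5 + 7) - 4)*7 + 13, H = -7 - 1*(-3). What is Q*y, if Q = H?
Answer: -52 - 14*I*√14 ≈ -52.0 - 52.383*I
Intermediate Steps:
H = -4 (H = -7 + 3 = -4)
y = 13 + 7*I*√14/2 (y = √(1/2 - 4)*7 + 13 = √(½ - 4)*7 + 13 = √(-7/2)*7 + 13 = (I*√14/2)*7 + 13 = 7*I*√14/2 + 13 = 13 + 7*I*√14/2 ≈ 13.0 + 13.096*I)
Q = -4
Q*y = -4*(13 + 7*I*√14/2) = -52 - 14*I*√14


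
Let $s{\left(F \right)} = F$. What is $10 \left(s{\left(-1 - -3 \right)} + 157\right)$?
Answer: $1590$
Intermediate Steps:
$10 \left(s{\left(-1 - -3 \right)} + 157\right) = 10 \left(\left(-1 - -3\right) + 157\right) = 10 \left(\left(-1 + 3\right) + 157\right) = 10 \left(2 + 157\right) = 10 \cdot 159 = 1590$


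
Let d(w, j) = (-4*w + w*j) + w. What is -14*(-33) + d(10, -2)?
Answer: 412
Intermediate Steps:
d(w, j) = -3*w + j*w (d(w, j) = (-4*w + j*w) + w = -3*w + j*w)
-14*(-33) + d(10, -2) = -14*(-33) + 10*(-3 - 2) = 462 + 10*(-5) = 462 - 50 = 412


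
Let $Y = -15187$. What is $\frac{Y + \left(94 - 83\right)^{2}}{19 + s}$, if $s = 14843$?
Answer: $- \frac{2511}{2477} \approx -1.0137$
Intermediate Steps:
$\frac{Y + \left(94 - 83\right)^{2}}{19 + s} = \frac{-15187 + \left(94 - 83\right)^{2}}{19 + 14843} = \frac{-15187 + 11^{2}}{14862} = \left(-15187 + 121\right) \frac{1}{14862} = \left(-15066\right) \frac{1}{14862} = - \frac{2511}{2477}$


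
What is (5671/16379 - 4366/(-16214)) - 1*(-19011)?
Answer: 229495351567/12071323 ≈ 19012.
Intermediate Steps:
(5671/16379 - 4366/(-16214)) - 1*(-19011) = (5671*(1/16379) - 4366*(-1/16214)) + 19011 = (5671/16379 + 2183/8107) + 19011 = 7430014/12071323 + 19011 = 229495351567/12071323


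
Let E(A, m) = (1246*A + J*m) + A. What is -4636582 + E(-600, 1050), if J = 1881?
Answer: -3409732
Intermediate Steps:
E(A, m) = 1247*A + 1881*m (E(A, m) = (1246*A + 1881*m) + A = 1247*A + 1881*m)
-4636582 + E(-600, 1050) = -4636582 + (1247*(-600) + 1881*1050) = -4636582 + (-748200 + 1975050) = -4636582 + 1226850 = -3409732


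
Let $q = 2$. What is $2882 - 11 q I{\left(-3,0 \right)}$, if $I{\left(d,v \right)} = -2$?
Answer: $2926$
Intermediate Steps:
$2882 - 11 q I{\left(-3,0 \right)} = 2882 - 11 \cdot 2 \left(-2\right) = 2882 - 22 \left(-2\right) = 2882 - -44 = 2882 + 44 = 2926$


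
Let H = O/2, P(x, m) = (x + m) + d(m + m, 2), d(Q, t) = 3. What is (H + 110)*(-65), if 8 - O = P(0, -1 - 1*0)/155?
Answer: -229697/31 ≈ -7409.6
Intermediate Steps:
P(x, m) = 3 + m + x (P(x, m) = (x + m) + 3 = (m + x) + 3 = 3 + m + x)
O = 1238/155 (O = 8 - (3 + (-1 - 1*0) + 0)/155 = 8 - (3 + (-1 + 0) + 0)/155 = 8 - (3 - 1 + 0)/155 = 8 - 2/155 = 1238/155 ≈ 7.9871)
H = 619/155 (H = (1238/155)/2 = (1238/155)*(½) = 619/155 ≈ 3.9935)
(H + 110)*(-65) = (619/155 + 110)*(-65) = (17669/155)*(-65) = -229697/31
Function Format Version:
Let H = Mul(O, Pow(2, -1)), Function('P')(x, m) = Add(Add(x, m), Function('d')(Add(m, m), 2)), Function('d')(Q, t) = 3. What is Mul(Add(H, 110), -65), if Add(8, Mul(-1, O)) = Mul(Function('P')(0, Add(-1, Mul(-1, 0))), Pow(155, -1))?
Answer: Rational(-229697, 31) ≈ -7409.6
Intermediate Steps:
Function('P')(x, m) = Add(3, m, x) (Function('P')(x, m) = Add(Add(x, m), 3) = Add(Add(m, x), 3) = Add(3, m, x))
O = Rational(1238, 155) (O = Add(8, Mul(-1, Mul(Add(3, Add(-1, Mul(-1, 0)), 0), Pow(155, -1)))) = Add(8, Mul(-1, Mul(Add(3, Add(-1, 0), 0), Rational(1, 155)))) = Add(8, Mul(-1, Mul(Add(3, -1, 0), Rational(1, 155)))) = Add(8, Mul(-1, Mul(2, Rational(1, 155)))) = Add(8, Mul(-1, Rational(2, 155))) = Add(8, Rational(-2, 155)) = Rational(1238, 155) ≈ 7.9871)
H = Rational(619, 155) (H = Mul(Rational(1238, 155), Pow(2, -1)) = Mul(Rational(1238, 155), Rational(1, 2)) = Rational(619, 155) ≈ 3.9935)
Mul(Add(H, 110), -65) = Mul(Add(Rational(619, 155), 110), -65) = Mul(Rational(17669, 155), -65) = Rational(-229697, 31)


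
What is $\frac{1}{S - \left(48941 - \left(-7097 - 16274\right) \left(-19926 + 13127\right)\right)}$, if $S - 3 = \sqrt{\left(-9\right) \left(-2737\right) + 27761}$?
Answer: $\frac{158850491}{25233478490888687} - \frac{\sqrt{52394}}{25233478490888687} \approx 6.2952 \cdot 10^{-9}$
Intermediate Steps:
$S = 3 + \sqrt{52394}$ ($S = 3 + \sqrt{\left(-9\right) \left(-2737\right) + 27761} = 3 + \sqrt{24633 + 27761} = 3 + \sqrt{52394} \approx 231.9$)
$\frac{1}{S - \left(48941 - \left(-7097 - 16274\right) \left(-19926 + 13127\right)\right)} = \frac{1}{\left(3 + \sqrt{52394}\right) - \left(48941 - \left(-7097 - 16274\right) \left(-19926 + 13127\right)\right)} = \frac{1}{\left(3 + \sqrt{52394}\right) - -158850488} = \frac{1}{\left(3 + \sqrt{52394}\right) + \left(158899429 - 48941\right)} = \frac{1}{\left(3 + \sqrt{52394}\right) + 158850488} = \frac{1}{158850491 + \sqrt{52394}}$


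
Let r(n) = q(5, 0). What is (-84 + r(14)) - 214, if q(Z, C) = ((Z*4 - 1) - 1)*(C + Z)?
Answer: -208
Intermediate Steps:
q(Z, C) = (-2 + 4*Z)*(C + Z) (q(Z, C) = ((4*Z - 1) - 1)*(C + Z) = ((-1 + 4*Z) - 1)*(C + Z) = (-2 + 4*Z)*(C + Z))
r(n) = 90 (r(n) = -2*0 - 2*5 + 4*5² + 4*0*5 = 0 - 10 + 4*25 + 0 = 0 - 10 + 100 + 0 = 90)
(-84 + r(14)) - 214 = (-84 + 90) - 214 = 6 - 214 = -208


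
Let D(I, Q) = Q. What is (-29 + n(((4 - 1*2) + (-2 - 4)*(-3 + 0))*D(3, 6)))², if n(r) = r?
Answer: 8281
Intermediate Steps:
(-29 + n(((4 - 1*2) + (-2 - 4)*(-3 + 0))*D(3, 6)))² = (-29 + ((4 - 1*2) + (-2 - 4)*(-3 + 0))*6)² = (-29 + ((4 - 2) - 6*(-3))*6)² = (-29 + (2 + 18)*6)² = (-29 + 20*6)² = (-29 + 120)² = 91² = 8281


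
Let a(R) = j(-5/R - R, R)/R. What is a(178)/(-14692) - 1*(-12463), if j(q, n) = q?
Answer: 5801543082553/465501328 ≈ 12463.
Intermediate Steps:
a(R) = (-R - 5/R)/R (a(R) = (-5/R - R)/R = (-R - 5/R)/R)
a(178)/(-14692) - 1*(-12463) = (-1 - 5/178²)/(-14692) - 1*(-12463) = (-1 - 5*1/31684)*(-1/14692) + 12463 = (-1 - 5/31684)*(-1/14692) + 12463 = -31689/31684*(-1/14692) + 12463 = 31689/465501328 + 12463 = 5801543082553/465501328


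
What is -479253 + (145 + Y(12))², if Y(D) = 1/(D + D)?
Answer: -263932367/576 ≈ -4.5822e+5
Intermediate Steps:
Y(D) = 1/(2*D)
-479253 + (145 + Y(12))² = -479253 + (145 + (½)/12)² = -479253 + (145 + (½)*(1/12))² = -479253 + (145 + 1/24)² = -479253 + (3481/24)² = -479253 + 12117361/576 = -263932367/576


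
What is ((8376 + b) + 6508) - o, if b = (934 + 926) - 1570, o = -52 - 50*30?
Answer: 16726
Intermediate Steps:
o = -1552 (o = -52 - 1500 = -1552)
b = 290 (b = 1860 - 1570 = 290)
((8376 + b) + 6508) - o = ((8376 + 290) + 6508) - 1*(-1552) = (8666 + 6508) + 1552 = 15174 + 1552 = 16726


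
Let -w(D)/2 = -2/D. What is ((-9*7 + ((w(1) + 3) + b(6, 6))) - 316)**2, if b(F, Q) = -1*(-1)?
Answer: 137641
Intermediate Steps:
w(D) = 4/D (w(D) = -(-4)/D = 4/D)
b(F, Q) = 1
((-9*7 + ((w(1) + 3) + b(6, 6))) - 316)**2 = ((-9*7 + ((4/1 + 3) + 1)) - 316)**2 = ((-63 + ((4*1 + 3) + 1)) - 316)**2 = ((-63 + ((4 + 3) + 1)) - 316)**2 = ((-63 + (7 + 1)) - 316)**2 = ((-63 + 8) - 316)**2 = (-55 - 316)**2 = (-371)**2 = 137641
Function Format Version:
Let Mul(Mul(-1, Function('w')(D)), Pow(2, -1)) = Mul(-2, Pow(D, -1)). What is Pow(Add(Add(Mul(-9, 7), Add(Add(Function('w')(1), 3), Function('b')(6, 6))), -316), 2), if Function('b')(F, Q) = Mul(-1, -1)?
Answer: 137641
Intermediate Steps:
Function('w')(D) = Mul(4, Pow(D, -1)) (Function('w')(D) = Mul(-2, Mul(-2, Pow(D, -1))) = Mul(4, Pow(D, -1)))
Function('b')(F, Q) = 1
Pow(Add(Add(Mul(-9, 7), Add(Add(Function('w')(1), 3), Function('b')(6, 6))), -316), 2) = Pow(Add(Add(Mul(-9, 7), Add(Add(Mul(4, Pow(1, -1)), 3), 1)), -316), 2) = Pow(Add(Add(-63, Add(Add(Mul(4, 1), 3), 1)), -316), 2) = Pow(Add(Add(-63, Add(Add(4, 3), 1)), -316), 2) = Pow(Add(Add(-63, Add(7, 1)), -316), 2) = Pow(Add(Add(-63, 8), -316), 2) = Pow(Add(-55, -316), 2) = Pow(-371, 2) = 137641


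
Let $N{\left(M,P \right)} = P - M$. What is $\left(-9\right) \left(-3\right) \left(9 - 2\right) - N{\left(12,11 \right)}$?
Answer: $190$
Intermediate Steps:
$\left(-9\right) \left(-3\right) \left(9 - 2\right) - N{\left(12,11 \right)} = \left(-9\right) \left(-3\right) \left(9 - 2\right) - \left(11 - 12\right) = 27 \cdot 7 - \left(11 - 12\right) = 189 - -1 = 189 + 1 = 190$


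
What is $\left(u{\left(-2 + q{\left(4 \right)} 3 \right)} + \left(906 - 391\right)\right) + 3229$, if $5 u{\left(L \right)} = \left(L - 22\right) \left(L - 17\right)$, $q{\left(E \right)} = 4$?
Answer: $\frac{18804}{5} \approx 3760.8$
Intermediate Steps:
$u{\left(L \right)} = \frac{\left(-22 + L\right) \left(-17 + L\right)}{5}$ ($u{\left(L \right)} = \frac{\left(L - 22\right) \left(L - 17\right)}{5} = \frac{\left(-22 + L\right) \left(-17 + L\right)}{5}$)
$\left(u{\left(-2 + q{\left(4 \right)} 3 \right)} + \left(906 - 391\right)\right) + 3229 = \left(\left(\frac{374}{5} - \frac{39 \left(-2 + 4 \cdot 3\right)}{5} + \frac{\left(-2 + 4 \cdot 3\right)^{2}}{5}\right) + \left(906 - 391\right)\right) + 3229 = \left(\left(\frac{374}{5} - \frac{39 \left(-2 + 12\right)}{5} + \frac{\left(-2 + 12\right)^{2}}{5}\right) + \left(906 - 391\right)\right) + 3229 = \left(\left(\frac{374}{5} - 78 + \frac{10^{2}}{5}\right) + 515\right) + 3229 = \left(\left(\frac{374}{5} - 78 + \frac{1}{5} \cdot 100\right) + 515\right) + 3229 = \left(\left(\frac{374}{5} - 78 + 20\right) + 515\right) + 3229 = \left(\frac{84}{5} + 515\right) + 3229 = \frac{2659}{5} + 3229 = \frac{18804}{5}$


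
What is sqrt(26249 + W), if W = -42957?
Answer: 2*I*sqrt(4177) ≈ 129.26*I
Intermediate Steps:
sqrt(26249 + W) = sqrt(26249 - 42957) = sqrt(-16708) = 2*I*sqrt(4177)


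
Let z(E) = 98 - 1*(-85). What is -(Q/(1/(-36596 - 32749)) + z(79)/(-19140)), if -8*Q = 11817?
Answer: -1307022534553/12760 ≈ -1.0243e+8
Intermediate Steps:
Q = -11817/8 (Q = -1/8*11817 = -11817/8 ≈ -1477.1)
z(E) = 183 (z(E) = 98 + 85 = 183)
-(Q/(1/(-36596 - 32749)) + z(79)/(-19140)) = -(-11817/(8*(1/(-36596 - 32749))) + 183/(-19140)) = -(-11817/(8*(1/(-69345))) + 183*(-1/19140)) = -(-11817/(8*(-1/69345)) - 61/6380) = -(-11817/8*(-69345) - 61/6380) = -(819449865/8 - 61/6380) = -1*1307022534553/12760 = -1307022534553/12760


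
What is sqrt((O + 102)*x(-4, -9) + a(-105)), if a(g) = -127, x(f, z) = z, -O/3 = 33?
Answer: I*sqrt(154) ≈ 12.41*I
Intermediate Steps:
O = -99 (O = -3*33 = -99)
sqrt((O + 102)*x(-4, -9) + a(-105)) = sqrt((-99 + 102)*(-9) - 127) = sqrt(3*(-9) - 127) = sqrt(-27 - 127) = sqrt(-154) = I*sqrt(154)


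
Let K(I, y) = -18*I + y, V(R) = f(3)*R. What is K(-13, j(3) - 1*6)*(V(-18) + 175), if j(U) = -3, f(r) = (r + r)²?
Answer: -106425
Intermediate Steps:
f(r) = 4*r² (f(r) = (2*r)² = 4*r²)
V(R) = 36*R (V(R) = (4*3²)*R = (4*9)*R = 36*R)
K(I, y) = y - 18*I
K(-13, j(3) - 1*6)*(V(-18) + 175) = ((-3 - 1*6) - 18*(-13))*(36*(-18) + 175) = ((-3 - 6) + 234)*(-648 + 175) = (-9 + 234)*(-473) = 225*(-473) = -106425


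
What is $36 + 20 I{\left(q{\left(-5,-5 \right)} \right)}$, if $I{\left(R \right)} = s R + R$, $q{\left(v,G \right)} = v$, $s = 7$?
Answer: $-764$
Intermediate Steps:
$I{\left(R \right)} = 8 R$ ($I{\left(R \right)} = 7 R + R = 8 R$)
$36 + 20 I{\left(q{\left(-5,-5 \right)} \right)} = 36 + 20 \cdot 8 \left(-5\right) = 36 + 20 \left(-40\right) = 36 - 800 = -764$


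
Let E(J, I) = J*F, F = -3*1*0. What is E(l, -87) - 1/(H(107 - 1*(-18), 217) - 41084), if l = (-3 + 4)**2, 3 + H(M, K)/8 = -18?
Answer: 1/41252 ≈ 2.4241e-5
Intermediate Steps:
H(M, K) = -168 (H(M, K) = -24 + 8*(-18) = -24 - 144 = -168)
F = 0 (F = -3*0 = 0)
l = 1 (l = 1**2 = 1)
E(J, I) = 0 (E(J, I) = J*0 = 0)
E(l, -87) - 1/(H(107 - 1*(-18), 217) - 41084) = 0 - 1/(-168 - 41084) = 0 - 1/(-41252) = 0 - 1*(-1/41252) = 0 + 1/41252 = 1/41252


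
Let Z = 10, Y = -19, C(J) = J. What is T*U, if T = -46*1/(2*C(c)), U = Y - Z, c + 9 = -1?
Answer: -667/10 ≈ -66.700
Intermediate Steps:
c = -10 (c = -9 - 1 = -10)
U = -29 (U = -19 - 1*10 = -19 - 10 = -29)
T = 23/10 (T = -46/(-2*(-10)*(-1)) = -46/(20*(-1)) = -46/(-20) = -46*(-1/20) = 23/10 ≈ 2.3000)
T*U = (23/10)*(-29) = -667/10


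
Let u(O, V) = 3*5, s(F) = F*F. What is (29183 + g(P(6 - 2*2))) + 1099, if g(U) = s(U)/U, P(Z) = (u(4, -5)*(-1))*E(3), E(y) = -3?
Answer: 30327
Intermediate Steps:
s(F) = F²
u(O, V) = 15
P(Z) = 45 (P(Z) = (15*(-1))*(-3) = -15*(-3) = 45)
g(U) = U (g(U) = U²/U = U)
(29183 + g(P(6 - 2*2))) + 1099 = (29183 + 45) + 1099 = 29228 + 1099 = 30327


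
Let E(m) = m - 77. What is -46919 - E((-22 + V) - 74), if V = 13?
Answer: -46759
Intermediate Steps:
E(m) = -77 + m
-46919 - E((-22 + V) - 74) = -46919 - (-77 + ((-22 + 13) - 74)) = -46919 - (-77 + (-9 - 74)) = -46919 - (-77 - 83) = -46919 - 1*(-160) = -46919 + 160 = -46759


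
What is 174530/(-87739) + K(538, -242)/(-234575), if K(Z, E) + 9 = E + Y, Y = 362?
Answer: -40950113779/20581375925 ≈ -1.9897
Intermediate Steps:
K(Z, E) = 353 + E (K(Z, E) = -9 + (E + 362) = -9 + (362 + E) = 353 + E)
174530/(-87739) + K(538, -242)/(-234575) = 174530/(-87739) + (353 - 242)/(-234575) = 174530*(-1/87739) + 111*(-1/234575) = -174530/87739 - 111/234575 = -40950113779/20581375925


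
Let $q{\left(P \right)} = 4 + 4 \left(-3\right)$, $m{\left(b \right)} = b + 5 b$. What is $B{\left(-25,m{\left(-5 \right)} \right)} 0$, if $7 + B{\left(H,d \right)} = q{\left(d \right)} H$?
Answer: $0$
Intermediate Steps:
$m{\left(b \right)} = 6 b$
$q{\left(P \right)} = -8$ ($q{\left(P \right)} = 4 - 12 = -8$)
$B{\left(H,d \right)} = -7 - 8 H$
$B{\left(-25,m{\left(-5 \right)} \right)} 0 = \left(-7 - -200\right) 0 = \left(-7 + 200\right) 0 = 193 \cdot 0 = 0$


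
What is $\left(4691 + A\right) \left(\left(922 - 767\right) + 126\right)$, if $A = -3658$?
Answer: $290273$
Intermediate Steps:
$\left(4691 + A\right) \left(\left(922 - 767\right) + 126\right) = \left(4691 - 3658\right) \left(\left(922 - 767\right) + 126\right) = 1033 \left(\left(922 - 767\right) + 126\right) = 1033 \left(155 + 126\right) = 1033 \cdot 281 = 290273$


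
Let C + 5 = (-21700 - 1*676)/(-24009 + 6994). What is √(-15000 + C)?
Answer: I*√4343720198485/17015 ≈ 122.49*I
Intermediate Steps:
C = -62699/17015 (C = -5 + (-21700 - 1*676)/(-24009 + 6994) = -5 + (-21700 - 676)/(-17015) = -5 - 22376*(-1/17015) = -5 + 22376/17015 = -62699/17015 ≈ -3.6849)
√(-15000 + C) = √(-15000 - 62699/17015) = √(-255287699/17015) = I*√4343720198485/17015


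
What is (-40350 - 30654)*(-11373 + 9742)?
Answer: 115807524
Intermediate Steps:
(-40350 - 30654)*(-11373 + 9742) = -71004*(-1631) = 115807524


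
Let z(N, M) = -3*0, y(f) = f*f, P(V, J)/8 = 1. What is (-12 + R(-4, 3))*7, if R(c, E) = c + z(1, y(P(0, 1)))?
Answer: -112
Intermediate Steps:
P(V, J) = 8 (P(V, J) = 8*1 = 8)
y(f) = f**2
z(N, M) = 0
R(c, E) = c (R(c, E) = c + 0 = c)
(-12 + R(-4, 3))*7 = (-12 - 4)*7 = -16*7 = -112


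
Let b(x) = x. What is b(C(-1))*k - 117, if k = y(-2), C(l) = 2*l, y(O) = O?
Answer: -113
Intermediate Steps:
k = -2
b(C(-1))*k - 117 = (2*(-1))*(-2) - 117 = -2*(-2) - 117 = 4 - 117 = -113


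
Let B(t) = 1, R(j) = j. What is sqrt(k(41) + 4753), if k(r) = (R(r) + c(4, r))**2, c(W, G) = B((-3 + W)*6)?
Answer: 7*sqrt(133) ≈ 80.728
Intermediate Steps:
c(W, G) = 1
k(r) = (1 + r)**2 (k(r) = (r + 1)**2 = (1 + r)**2)
sqrt(k(41) + 4753) = sqrt((1 + 41)**2 + 4753) = sqrt(42**2 + 4753) = sqrt(1764 + 4753) = sqrt(6517) = 7*sqrt(133)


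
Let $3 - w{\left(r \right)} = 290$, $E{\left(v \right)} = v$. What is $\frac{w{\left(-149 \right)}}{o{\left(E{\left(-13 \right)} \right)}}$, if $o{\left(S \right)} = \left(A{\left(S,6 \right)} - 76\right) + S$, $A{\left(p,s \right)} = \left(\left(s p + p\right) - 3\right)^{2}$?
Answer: $- \frac{287}{8747} \approx -0.032811$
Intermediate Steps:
$A{\left(p,s \right)} = \left(-3 + p + p s\right)^{2}$ ($A{\left(p,s \right)} = \left(\left(p s + p\right) - 3\right)^{2} = \left(\left(p + p s\right) - 3\right)^{2} = \left(-3 + p + p s\right)^{2}$)
$w{\left(r \right)} = -287$ ($w{\left(r \right)} = 3 - 290 = -287$)
$o{\left(S \right)} = -76 + S + \left(-3 + 7 S\right)^{2}$ ($o{\left(S \right)} = \left(\left(-3 + S + S 6\right)^{2} - 76\right) + S = \left(\left(-3 + S + 6 S\right)^{2} - 76\right) + S = \left(\left(-3 + 7 S\right)^{2} - 76\right) + S = \left(-76 + \left(-3 + 7 S\right)^{2}\right) + S = -76 + S + \left(-3 + 7 S\right)^{2}$)
$\frac{w{\left(-149 \right)}}{o{\left(E{\left(-13 \right)} \right)}} = - \frac{287}{-76 - 13 + \left(-3 + 7 \left(-13\right)\right)^{2}} = - \frac{287}{-76 - 13 + \left(-3 - 91\right)^{2}} = - \frac{287}{-76 - 13 + \left(-94\right)^{2}} = - \frac{287}{-76 - 13 + 8836} = - \frac{287}{8747}$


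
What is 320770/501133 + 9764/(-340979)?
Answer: 104482771218/170875829207 ≈ 0.61145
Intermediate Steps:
320770/501133 + 9764/(-340979) = 320770*(1/501133) + 9764*(-1/340979) = 320770/501133 - 9764/340979 = 104482771218/170875829207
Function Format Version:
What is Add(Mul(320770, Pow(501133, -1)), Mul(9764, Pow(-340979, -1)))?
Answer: Rational(104482771218, 170875829207) ≈ 0.61145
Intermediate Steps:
Add(Mul(320770, Pow(501133, -1)), Mul(9764, Pow(-340979, -1))) = Add(Mul(320770, Rational(1, 501133)), Mul(9764, Rational(-1, 340979))) = Add(Rational(320770, 501133), Rational(-9764, 340979)) = Rational(104482771218, 170875829207)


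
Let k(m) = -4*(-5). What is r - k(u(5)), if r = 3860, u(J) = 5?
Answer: 3840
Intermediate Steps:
k(m) = 20
r - k(u(5)) = 3860 - 1*20 = 3860 - 20 = 3840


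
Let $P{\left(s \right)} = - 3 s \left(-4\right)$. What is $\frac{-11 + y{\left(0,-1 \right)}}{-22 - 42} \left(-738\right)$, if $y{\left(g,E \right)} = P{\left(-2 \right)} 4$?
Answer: $- \frac{39483}{32} \approx -1233.8$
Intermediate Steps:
$P{\left(s \right)} = 12 s$
$y{\left(g,E \right)} = -96$ ($y{\left(g,E \right)} = 12 \left(-2\right) 4 = \left(-24\right) 4 = -96$)
$\frac{-11 + y{\left(0,-1 \right)}}{-22 - 42} \left(-738\right) = \frac{-11 - 96}{-22 - 42} \left(-738\right) = - \frac{107}{-64} \left(-738\right) = \left(-107\right) \left(- \frac{1}{64}\right) \left(-738\right) = \frac{107}{64} \left(-738\right) = - \frac{39483}{32}$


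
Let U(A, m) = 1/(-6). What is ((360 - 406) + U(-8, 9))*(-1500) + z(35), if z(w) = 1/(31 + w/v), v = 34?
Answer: 75413284/1089 ≈ 69250.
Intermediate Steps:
z(w) = 1/(31 + w/34)
U(A, m) = -1/6
((360 - 406) + U(-8, 9))*(-1500) + z(35) = ((360 - 406) - 1/6)*(-1500) + 34/(1054 + 35) = (-46 - 1/6)*(-1500) + 34/1089 = -277/6*(-1500) + 34*(1/1089) = 69250 + 34/1089 = 75413284/1089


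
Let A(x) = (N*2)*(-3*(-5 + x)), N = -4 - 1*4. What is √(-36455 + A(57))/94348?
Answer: I*√33959/94348 ≈ 0.0019532*I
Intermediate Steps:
N = -8 (N = -4 - 4 = -8)
A(x) = -240 + 48*x (A(x) = (-8*2)*(-3*(-5 + x)) = -16*(15 - 3*x) = -240 + 48*x)
√(-36455 + A(57))/94348 = √(-36455 + (-240 + 48*57))/94348 = √(-36455 + (-240 + 2736))*(1/94348) = √(-36455 + 2496)*(1/94348) = √(-33959)*(1/94348) = (I*√33959)*(1/94348) = I*√33959/94348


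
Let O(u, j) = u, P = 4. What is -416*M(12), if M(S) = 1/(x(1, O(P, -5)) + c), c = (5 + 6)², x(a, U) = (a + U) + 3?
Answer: -416/129 ≈ -3.2248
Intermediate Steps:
x(a, U) = 3 + U + a (x(a, U) = (U + a) + 3 = 3 + U + a)
c = 121 (c = 11² = 121)
M(S) = 1/129 (M(S) = 1/((3 + 4 + 1) + 121) = 1/(8 + 121) = 1/129)
-416*M(12) = -416*1/129 = -416/129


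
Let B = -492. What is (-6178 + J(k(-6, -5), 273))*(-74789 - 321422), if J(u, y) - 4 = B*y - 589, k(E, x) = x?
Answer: 55897051669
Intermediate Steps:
J(u, y) = -585 - 492*y (J(u, y) = 4 + (-492*y - 589) = 4 + (-589 - 492*y) = -585 - 492*y)
(-6178 + J(k(-6, -5), 273))*(-74789 - 321422) = (-6178 + (-585 - 492*273))*(-74789 - 321422) = (-6178 + (-585 - 134316))*(-396211) = (-6178 - 134901)*(-396211) = -141079*(-396211) = 55897051669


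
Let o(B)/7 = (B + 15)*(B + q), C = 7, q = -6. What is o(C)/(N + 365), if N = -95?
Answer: 77/135 ≈ 0.57037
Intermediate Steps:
o(B) = 7*(-6 + B)*(15 + B) (o(B) = 7*((B + 15)*(B - 6)) = 7*((15 + B)*(-6 + B)) = 7*((-6 + B)*(15 + B)) = 7*(-6 + B)*(15 + B))
o(C)/(N + 365) = (-630 + 7*7² + 63*7)/(-95 + 365) = (-630 + 7*49 + 441)/270 = (-630 + 343 + 441)*(1/270) = 154*(1/270) = 77/135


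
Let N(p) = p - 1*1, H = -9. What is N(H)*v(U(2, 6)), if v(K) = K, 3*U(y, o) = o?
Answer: -20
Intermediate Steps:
U(y, o) = o/3
N(p) = -1 + p (N(p) = p - 1 = -1 + p)
N(H)*v(U(2, 6)) = (-1 - 9)*((⅓)*6) = -10*2 = -20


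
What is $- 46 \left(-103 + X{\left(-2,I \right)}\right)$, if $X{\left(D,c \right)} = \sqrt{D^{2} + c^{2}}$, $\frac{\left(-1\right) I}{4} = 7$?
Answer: $4738 - 92 \sqrt{197} \approx 3446.7$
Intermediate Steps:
$I = -28$ ($I = \left(-4\right) 7 = -28$)
$- 46 \left(-103 + X{\left(-2,I \right)}\right) = - 46 \left(-103 + \sqrt{\left(-2\right)^{2} + \left(-28\right)^{2}}\right) = - 46 \left(-103 + \sqrt{4 + 784}\right) = - 46 \left(-103 + \sqrt{788}\right) = - 46 \left(-103 + 2 \sqrt{197}\right) = 4738 - 92 \sqrt{197}$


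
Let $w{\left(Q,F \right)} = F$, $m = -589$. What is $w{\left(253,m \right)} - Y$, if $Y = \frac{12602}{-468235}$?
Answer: $- \frac{275777813}{468235} \approx -588.97$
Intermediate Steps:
$Y = - \frac{12602}{468235}$ ($Y = 12602 \left(- \frac{1}{468235}\right) = - \frac{12602}{468235} \approx -0.026914$)
$w{\left(253,m \right)} - Y = -589 - - \frac{12602}{468235} = -589 + \frac{12602}{468235} = - \frac{275777813}{468235}$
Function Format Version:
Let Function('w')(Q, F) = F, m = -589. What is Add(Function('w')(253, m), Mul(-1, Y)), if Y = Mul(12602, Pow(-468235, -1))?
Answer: Rational(-275777813, 468235) ≈ -588.97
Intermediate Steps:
Y = Rational(-12602, 468235) (Y = Mul(12602, Rational(-1, 468235)) = Rational(-12602, 468235) ≈ -0.026914)
Add(Function('w')(253, m), Mul(-1, Y)) = Add(-589, Mul(-1, Rational(-12602, 468235))) = Add(-589, Rational(12602, 468235)) = Rational(-275777813, 468235)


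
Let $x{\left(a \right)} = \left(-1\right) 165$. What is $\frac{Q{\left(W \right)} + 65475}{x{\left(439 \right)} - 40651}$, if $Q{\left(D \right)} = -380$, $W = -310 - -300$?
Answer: $- \frac{65095}{40816} \approx -1.5948$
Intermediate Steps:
$x{\left(a \right)} = -165$
$W = -10$ ($W = -310 + 300 = -10$)
$\frac{Q{\left(W \right)} + 65475}{x{\left(439 \right)} - 40651} = \frac{-380 + 65475}{-165 - 40651} = \frac{65095}{-40816} = 65095 \left(- \frac{1}{40816}\right) = - \frac{65095}{40816}$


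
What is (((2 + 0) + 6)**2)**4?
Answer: 16777216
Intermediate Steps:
(((2 + 0) + 6)**2)**4 = ((2 + 6)**2)**4 = (8**2)**4 = 64**4 = 16777216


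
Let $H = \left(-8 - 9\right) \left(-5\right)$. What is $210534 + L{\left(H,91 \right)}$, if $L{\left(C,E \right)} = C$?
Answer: $210619$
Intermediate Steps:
$H = 85$ ($H = \left(-17\right) \left(-5\right) = 85$)
$210534 + L{\left(H,91 \right)} = 210534 + 85 = 210619$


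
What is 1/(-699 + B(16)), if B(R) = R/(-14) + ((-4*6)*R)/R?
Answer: -7/5069 ≈ -0.0013809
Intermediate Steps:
B(R) = -24 - R/14 (B(R) = R*(-1/14) + (-24*R)/R = -R/14 - 24 = -24 - R/14)
1/(-699 + B(16)) = 1/(-699 + (-24 - 1/14*16)) = 1/(-699 + (-24 - 8/7)) = 1/(-699 - 176/7) = 1/(-5069/7) = -7/5069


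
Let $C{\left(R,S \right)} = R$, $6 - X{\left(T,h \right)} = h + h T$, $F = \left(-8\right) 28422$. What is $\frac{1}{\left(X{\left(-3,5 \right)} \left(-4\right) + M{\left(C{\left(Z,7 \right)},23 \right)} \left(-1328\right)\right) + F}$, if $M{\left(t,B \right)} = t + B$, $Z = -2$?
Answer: $- \frac{1}{255328} \approx -3.9165 \cdot 10^{-6}$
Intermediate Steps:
$F = -227376$
$X{\left(T,h \right)} = 6 - h - T h$ ($X{\left(T,h \right)} = 6 - \left(h + h T\right) = 6 - \left(h + T h\right) = 6 - h - T h$)
$M{\left(t,B \right)} = B + t$
$\frac{1}{\left(X{\left(-3,5 \right)} \left(-4\right) + M{\left(C{\left(Z,7 \right)},23 \right)} \left(-1328\right)\right) + F} = \frac{1}{\left(\left(6 - 5 - \left(-3\right) 5\right) \left(-4\right) + \left(23 - 2\right) \left(-1328\right)\right) - 227376} = \frac{1}{\left(\left(6 - 5 + 15\right) \left(-4\right) + 21 \left(-1328\right)\right) - 227376} = \frac{1}{\left(16 \left(-4\right) - 27888\right) - 227376} = \frac{1}{\left(-64 - 27888\right) - 227376} = \frac{1}{-27952 - 227376} = \frac{1}{-255328} = - \frac{1}{255328}$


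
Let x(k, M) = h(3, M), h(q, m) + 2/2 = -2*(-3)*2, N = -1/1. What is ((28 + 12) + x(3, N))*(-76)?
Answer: -3876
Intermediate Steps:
N = -1 (N = -1*1 = -1)
h(q, m) = 11 (h(q, m) = -1 - 2*(-3)*2 = -1 + 6*2 = -1 + 12 = 11)
x(k, M) = 11
((28 + 12) + x(3, N))*(-76) = ((28 + 12) + 11)*(-76) = (40 + 11)*(-76) = 51*(-76) = -3876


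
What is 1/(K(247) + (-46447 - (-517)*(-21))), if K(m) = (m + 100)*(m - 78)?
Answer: 1/1339 ≈ 0.00074683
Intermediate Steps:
K(m) = (-78 + m)*(100 + m) (K(m) = (100 + m)*(-78 + m) = (-78 + m)*(100 + m))
1/(K(247) + (-46447 - (-517)*(-21))) = 1/((-7800 + 247² + 22*247) + (-46447 - (-517)*(-21))) = 1/((-7800 + 61009 + 5434) + (-46447 - 1*10857)) = 1/(58643 + (-46447 - 10857)) = 1/(58643 - 57304) = 1/1339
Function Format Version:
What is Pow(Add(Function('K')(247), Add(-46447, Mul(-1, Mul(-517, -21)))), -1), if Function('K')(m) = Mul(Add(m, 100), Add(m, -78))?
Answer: Rational(1, 1339) ≈ 0.00074683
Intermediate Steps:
Function('K')(m) = Mul(Add(-78, m), Add(100, m)) (Function('K')(m) = Mul(Add(100, m), Add(-78, m)) = Mul(Add(-78, m), Add(100, m)))
Pow(Add(Function('K')(247), Add(-46447, Mul(-1, Mul(-517, -21)))), -1) = Pow(Add(Add(-7800, Pow(247, 2), Mul(22, 247)), Add(-46447, Mul(-1, Mul(-517, -21)))), -1) = Pow(Add(Add(-7800, 61009, 5434), Add(-46447, Mul(-1, 10857))), -1) = Pow(Add(58643, Add(-46447, -10857)), -1) = Pow(Add(58643, -57304), -1) = Pow(1339, -1) = Rational(1, 1339)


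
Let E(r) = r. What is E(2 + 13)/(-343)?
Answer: -15/343 ≈ -0.043732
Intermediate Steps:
E(2 + 13)/(-343) = (2 + 13)/(-343) = 15*(-1/343) = -15/343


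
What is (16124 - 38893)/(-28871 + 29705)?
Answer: -22769/834 ≈ -27.301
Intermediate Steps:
(16124 - 38893)/(-28871 + 29705) = -22769/834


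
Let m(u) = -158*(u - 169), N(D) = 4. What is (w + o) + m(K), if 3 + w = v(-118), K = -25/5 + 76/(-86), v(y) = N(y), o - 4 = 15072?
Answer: 1836471/43 ≈ 42709.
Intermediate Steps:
o = 15076 (o = 4 + 15072 = 15076)
v(y) = 4
K = -253/43 (K = -25*1/5 + 76*(-1/86) = -5 - 38/43 = -253/43 ≈ -5.8837)
w = 1 (w = -3 + 4 = 1)
m(u) = 26702 - 158*u (m(u) = -158*(-169 + u) = 26702 - 158*u)
(w + o) + m(K) = (1 + 15076) + (26702 - 158*(-253/43)) = 15077 + (26702 + 39974/43) = 15077 + 1188160/43 = 1836471/43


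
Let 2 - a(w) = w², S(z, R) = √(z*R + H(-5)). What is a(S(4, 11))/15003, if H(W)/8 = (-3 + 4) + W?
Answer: -10/15003 ≈ -0.00066653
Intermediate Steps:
H(W) = 8 + 8*W (H(W) = 8*((-3 + 4) + W) = 8*(1 + W) = 8 + 8*W)
S(z, R) = √(-32 + R*z) (S(z, R) = √(z*R + (8 + 8*(-5))) = √(R*z + (8 - 40)) = √(R*z - 32) = √(-32 + R*z))
a(w) = 2 - w²
a(S(4, 11))/15003 = (2 - (√(-32 + 11*4))²)/15003 = (2 - (√(-32 + 44))²)*(1/15003) = (2 - (√12)²)*(1/15003) = (2 - (2*√3)²)*(1/15003) = (2 - 1*12)*(1/15003) = (2 - 12)*(1/15003) = -10*1/15003 = -10/15003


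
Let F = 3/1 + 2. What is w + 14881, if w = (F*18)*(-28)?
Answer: 12361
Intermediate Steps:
F = 5 (F = 3*1 + 2 = 3 + 2 = 5)
w = -2520 (w = (5*18)*(-28) = 90*(-28) = -2520)
w + 14881 = -2520 + 14881 = 12361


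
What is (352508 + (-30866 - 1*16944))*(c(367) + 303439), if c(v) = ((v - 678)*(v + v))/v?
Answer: 92267734266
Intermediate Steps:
c(v) = -1356 + 2*v (c(v) = ((-678 + v)*(2*v))/v = (2*v*(-678 + v))/v = -1356 + 2*v)
(352508 + (-30866 - 1*16944))*(c(367) + 303439) = (352508 + (-30866 - 1*16944))*((-1356 + 2*367) + 303439) = (352508 + (-30866 - 16944))*((-1356 + 734) + 303439) = (352508 - 47810)*(-622 + 303439) = 304698*302817 = 92267734266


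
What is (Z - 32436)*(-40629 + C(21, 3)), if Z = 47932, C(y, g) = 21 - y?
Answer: -629586984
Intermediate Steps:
(Z - 32436)*(-40629 + C(21, 3)) = (47932 - 32436)*(-40629 + (21 - 1*21)) = 15496*(-40629 + (21 - 21)) = 15496*(-40629 + 0) = 15496*(-40629) = -629586984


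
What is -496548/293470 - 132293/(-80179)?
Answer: -494347691/11765065565 ≈ -0.042018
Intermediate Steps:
-496548/293470 - 132293/(-80179) = -496548*1/293470 - 132293*(-1/80179) = -248274/146735 + 132293/80179 = -494347691/11765065565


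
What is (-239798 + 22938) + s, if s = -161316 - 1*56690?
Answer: -434866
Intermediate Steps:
s = -218006 (s = -161316 - 56690 = -218006)
(-239798 + 22938) + s = (-239798 + 22938) - 218006 = -216860 - 218006 = -434866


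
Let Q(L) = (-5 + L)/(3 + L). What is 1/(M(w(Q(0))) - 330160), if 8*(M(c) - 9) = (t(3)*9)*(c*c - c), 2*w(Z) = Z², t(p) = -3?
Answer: -96/31694671 ≈ -3.0289e-6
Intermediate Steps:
Q(L) = (-5 + L)/(3 + L)
w(Z) = Z²/2
M(c) = 9 - 27*c²/8 + 27*c/8 (M(c) = 9 + ((-3*9)*(c*c - c))/8 = 9 + (-27*(c² - c))/8 = 9 + (-27*c² + 27*c)/8 = 9 + (-27*c²/8 + 27*c/8) = 9 - 27*c²/8 + 27*c/8)
1/(M(w(Q(0))) - 330160) = 1/((9 - 27*(-5 + 0)⁴/(4*(3 + 0)⁴)/8 + 27*(((-5 + 0)/(3 + 0))²/2)/8) - 330160) = 1/((9 - 27*((-5/3)²/2)²/8 + 27*((-5/3)²/2)/8) - 330160) = 1/((9 - 27*((½)*(25/9))²/8 + 27*((½)*(25/9))/8) - 330160) = 1/((9 - 27*(25/18)²/8 + (27/8)*(25/18)) - 330160) = 1/((9 - 27/8*625/324 + 75/16) - 330160) = 1/((9 - 625/96 + 75/16) - 330160) = 1/(689/96 - 330160) = 1/(-31694671/96) = -96/31694671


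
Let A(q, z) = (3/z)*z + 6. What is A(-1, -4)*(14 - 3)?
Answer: 99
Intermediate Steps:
A(q, z) = 9 (A(q, z) = 3 + 6 = 9)
A(-1, -4)*(14 - 3) = 9*(14 - 3) = 9*11 = 99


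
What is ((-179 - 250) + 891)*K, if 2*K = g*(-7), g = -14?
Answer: 22638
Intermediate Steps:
K = 49 (K = (-14*(-7))/2 = (½)*98 = 49)
((-179 - 250) + 891)*K = ((-179 - 250) + 891)*49 = (-429 + 891)*49 = 462*49 = 22638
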